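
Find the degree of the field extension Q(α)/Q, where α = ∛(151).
[Q(α):Q] = 3

The minimal polynomial of α is x^3 - 151, irreducible over Q since 151 is not a perfect cube (so x^3 - 151 has no rational root). Hence [Q(α):Q] = deg(m_α) = 3.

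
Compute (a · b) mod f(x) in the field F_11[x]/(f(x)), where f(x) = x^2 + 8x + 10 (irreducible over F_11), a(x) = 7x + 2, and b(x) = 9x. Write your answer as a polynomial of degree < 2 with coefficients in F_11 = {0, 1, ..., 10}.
a · b ≡ 9x + 8 (mod f(x))

Multiply in F_11[x]: a(x)·b(x) = (7x + 2)·(9x) = 8x^2 + 7x. This has degree ≥ 2, so divide by f(x) over F_11: 8x^2 + 7x = (8)·(x^2 + 8x + 10) + (9x + 8). Hence a·b ≡ 9x + 8 (mod f). (F_11[x]/(f) is a field with 11^2 = 121 elements since f is irreducible of degree 2.)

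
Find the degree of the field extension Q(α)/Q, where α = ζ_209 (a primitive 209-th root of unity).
[Q(α):Q] = 180

The minimal polynomial of ζ_209 over Q is the 209-th cyclotomic polynomial Φ_209(x), which is irreducible over Q and has degree φ(209) = 180. Hence [Q(α):Q] = φ(209) = 180.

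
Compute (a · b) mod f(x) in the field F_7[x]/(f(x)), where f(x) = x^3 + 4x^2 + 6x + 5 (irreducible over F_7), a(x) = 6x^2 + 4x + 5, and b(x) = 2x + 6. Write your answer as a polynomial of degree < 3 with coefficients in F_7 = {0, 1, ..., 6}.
a · b ≡ 3x^2 + 4x + 5 (mod f(x))

Multiply in F_7[x]: a(x)·b(x) = (6x^2 + 4x + 5)·(2x + 6) = 5x^3 + 2x^2 + 6x + 2. This has degree ≥ 3, so divide by f(x) over F_7: 5x^3 + 2x^2 + 6x + 2 = (5)·(x^3 + 4x^2 + 6x + 5) + (3x^2 + 4x + 5). Hence a·b ≡ 3x^2 + 4x + 5 (mod f). (F_7[x]/(f) is a field with 7^3 = 343 elements since f is irreducible of degree 3.)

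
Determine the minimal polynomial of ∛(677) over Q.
m_α(x) = x^3 - 677

α satisfies α^3 = 677, so x^3 - 677 annihilates α. By the rational root test, a rational root p/q (in lowest terms) of x^3 - 677 would satisfy p^3 = 677 q^3, forcing q = 1 and p^3 = 677; but 677 is not a perfect cube, contradiction. A monic cubic over Q with no rational root is irreducible (any nontrivial factorization would include a linear factor). Hence x^3 - 677 is the minimal polynomial of α, and in particular [Q(α):Q] = 3.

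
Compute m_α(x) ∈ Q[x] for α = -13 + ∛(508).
m_α(x) = x^3 + 39x^2 + 507x + 1689

Set β = α + 13 = ∛(508), so β^3 = 508. Then (α + 13)^3 - 508 = 0, i.e. α is a root of g(x) = (x + 13)^3 - 508 = x^3 + 39x^2 + 507x + 1689. Since g(x) = h(x + 13) where h(x) = x^3 - 508, and h is irreducible over Q (because 508 is not a perfect cube, so h has no rational root, and a monic cubic with no rational root is irreducible), g is also irreducible (irreducibility is preserved under the substitution x → x + 13). Hence m_α(x) = x^3 + 39x^2 + 507x + 1689.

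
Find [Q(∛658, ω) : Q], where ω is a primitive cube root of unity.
[Q(∛658, ω) : Q] = 6

[Q(∛658):Q] = 3 (min poly x^3 - 658, irreducible since 658 is not a perfect cube). [Q(ω):Q] = 2 (min poly x^2 + x + 1). Since Q(∛658) ⊂ R and ω ∉ R, we have ω ∉ Q(∛658), so x^2 + x + 1 remains irreducible over Q(∛658) and [Q(∛658, ω) : Q(∛658)] = 2. By the tower law, [Q(∛658, ω) : Q] = 3 · 2 = 6. (In fact Q(∛658, ω) is the splitting field of x^3 - 658 over Q.)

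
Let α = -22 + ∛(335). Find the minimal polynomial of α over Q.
m_α(x) = x^3 + 66x^2 + 1452x + 10313

Set β = α + 22 = ∛(335), so β^3 = 335. Then (α + 22)^3 - 335 = 0, i.e. α is a root of g(x) = (x + 22)^3 - 335 = x^3 + 66x^2 + 1452x + 10313. Since g(x) = h(x + 22) where h(x) = x^3 - 335, and h is irreducible over Q (because 335 is not a perfect cube, so h has no rational root, and a monic cubic with no rational root is irreducible), g is also irreducible (irreducibility is preserved under the substitution x → x + 22). Hence m_α(x) = x^3 + 66x^2 + 1452x + 10313.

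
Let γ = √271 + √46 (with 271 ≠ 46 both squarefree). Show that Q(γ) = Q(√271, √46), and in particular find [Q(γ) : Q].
[Q(γ) : Q] = 4 (equivalently, Q(γ) = Q(√271, √46))

Obviously Q(γ) ⊆ Q(√271, √46), and [Q(√271, √46):Q] = 4 (since 271, 46 are distinct squarefree integers > 1 with 12466 not a perfect square). To show equality we compute the minimal polynomial of γ. From γ = √271 + √46: γ^2 = 271 + 2√(12466) + 46 = 317 + 2√(12466), so γ^2 - 317 = 2√(12466); squaring, (γ^2 - 317)^2 = 4·12466, i.e. γ^4 - 634γ^2 + 100489 - 49864 = 0, i.e. γ^4 - 634γ^2 + 50625 = 0. So γ is a root of x^4 - 634x^2 + 50625. This polynomial is irreducible over Q: it has no rational root (each ±√271 ± √46 is irrational), and any factorization into two quadratics over Q would force √(12466) ∈ Q (pairing opposite roots) or √271, √46 ∈ Q (other pairings), all impossible. Hence [Q(γ):Q] = 4 = [Q(√271, √46):Q], so Q(γ) = Q(√271, √46).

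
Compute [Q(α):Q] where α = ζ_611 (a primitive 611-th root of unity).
[Q(α):Q] = 552

The minimal polynomial of ζ_611 over Q is the 611-th cyclotomic polynomial Φ_611(x), which is irreducible over Q and has degree φ(611) = 552. Hence [Q(α):Q] = φ(611) = 552.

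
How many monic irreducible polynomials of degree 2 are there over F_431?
There are 92665 monic irreducible polynomials of degree 2 over F_431

Each element of F_{431^2} that lies in no proper subfield is a root of exactly one monic irreducible of degree 2 over F_431, and each such polynomial has 2 distinct roots in F_{431^2}. By Möbius inversion the count is N_431(2) = (1/2) Σ_{d|2} μ(2/d) · 431^d = (1/2)(μ(2)·431^1 + μ(1)·431^2) = 185330/2 = 92665.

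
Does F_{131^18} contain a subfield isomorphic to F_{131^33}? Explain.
No: F_{131^33} is not a subfield of F_{131^18}

F_{p^m} embeds in F_{p^n} iff m | n. Here 33 ∤ 18 (since 18 = 0·33 + 18 with remainder 18 ≠ 0), so F_{131^33} is not a subfield of F_{131^18}. Equivalently: if it were, the tower law would give 33 = [F_{131^33}:F_131] dividing [F_{131^18}:F_131] = 18, contradiction.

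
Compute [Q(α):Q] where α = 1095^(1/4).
[Q(α):Q] = 4

α is a root of x^4 - 1095. By Eisenstein's criterion at the prime p = 3 (which divides the constant term 1095 but p^2 = 9 does not, since 1095 is squarefree), x^4 - 1095 is irreducible over Q. Hence [Q(α):Q] = 4.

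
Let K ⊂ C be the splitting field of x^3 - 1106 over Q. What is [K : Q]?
[K : Q] = 6

The roots of x^3 - 1106 are ∛1106, ω∛1106, ω^2∛1106 where ω = e^(2πi/3) is a primitive cube root of unity, so K = Q(∛1106, ω). Now [Q(∛1106):Q] = 3 (since 1106 is not a perfect cube, x^3 - 1106 is irreducible) and [Q(ω):Q] = 2. Both 2 and 3 divide [K:Q], and [K:Q] ≤ 3·2 = 6, so [K:Q] = 6. (Equivalently: Q(∛1106) ⊂ R but ω ∉ R, so [K : Q(∛1106)] = 2.)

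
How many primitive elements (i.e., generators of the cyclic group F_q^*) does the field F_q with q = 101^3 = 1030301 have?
There are φ(1030300) = 412080 primitive elements

F_q^* is cyclic of order q - 1 = 1030300. A cyclic group of order m has exactly φ(m) generators. Here m = 1030300 = 2^2 · 5^2 · 10303, so the number of primitive elements is φ(1030300) = 412080.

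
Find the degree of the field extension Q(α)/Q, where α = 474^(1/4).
[Q(α):Q] = 4

α is a root of x^4 - 474. By Eisenstein's criterion at the prime p = 2 (which divides the constant term 474 but p^2 = 4 does not, since 474 is squarefree), x^4 - 474 is irreducible over Q. Hence [Q(α):Q] = 4.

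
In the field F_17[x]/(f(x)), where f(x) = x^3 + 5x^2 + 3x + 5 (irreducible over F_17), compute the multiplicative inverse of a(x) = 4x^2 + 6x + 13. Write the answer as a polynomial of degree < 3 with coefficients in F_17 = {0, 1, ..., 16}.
a(x)^(-1) ≡ 7x^2 + x + 11 (mod f(x))

Since f is irreducible over F_17, F_17[x]/(f) is a field and a(x) ≠ 0 has an inverse. Apply the extended Euclidean algorithm to f(x) and a(x) in F_17[x]: f(x) = (13x + 3)·a(x) + (3x);  a(x) = (7x + 2)·(3x) + (13). The last nonzero remainder is the constant 13 = gcd(f, a) in F_17. Back-substituting through the division chain expresses 13 = s(x)·a(x) + t(x)·f(x) with s(x) ≡ 6x^2 + 13x + 7 (mod f), so (6x^2 + 13x + 7)·a(x) ≡ 13 (mod f). Multiplying by 13^(-1) ≡ 4 in F_17 gives a(x)^(-1) ≡ 4·(6x^2 + 13x + 7) ≡ 7x^2 + x + 11 (mod f). Check: (4x^2 + 6x + 13)·(7x^2 + x + 11) = 11x^4 + 12x^3 + 5x^2 + 11x + 7 ≡ 1 (mod x^3 + 5x^2 + 3x + 5).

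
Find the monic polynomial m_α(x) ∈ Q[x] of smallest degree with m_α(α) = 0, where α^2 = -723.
m_α(x) = x^2 + 723

α satisfies α^2 + 723 = 0, so x^2 + 723 annihilates α. Since d = -723 is squarefree and ≠ 1, it is not a perfect square in Q, so x^2 + 723 has no rational root and is therefore irreducible over Q (a degree-2 polynomial over a field is irreducible iff it has no root). Hence m_α(x) = x^2 + 723.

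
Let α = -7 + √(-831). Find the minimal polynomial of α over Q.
m_α(x) = x^2 + 14x + 880

From α + 7 = √(-831), squaring gives (α + 7)^2 = -831, i.e. α^2 + 14α + 49 = -831, so α^2 + 14α + 880 = 0. The discriminant of x^2 + 14x + 880 is (14)^2 - 4·(880) = 196 - 3520 = -3324, and 4·(-831) is not a perfect square in Q since -831 is squarefree and ≠ 1. Hence x^2 + 14x + 880 is irreducible over Q and is the minimal polynomial of α.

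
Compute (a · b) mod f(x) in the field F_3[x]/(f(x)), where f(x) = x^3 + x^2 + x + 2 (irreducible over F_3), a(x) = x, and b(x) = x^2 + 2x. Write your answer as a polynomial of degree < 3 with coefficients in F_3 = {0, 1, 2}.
a · b ≡ x^2 + 2x + 1 (mod f(x))

Multiply in F_3[x]: a(x)·b(x) = (x)·(x^2 + 2x) = x^3 + 2x^2. This has degree ≥ 3, so divide by f(x) over F_3: x^3 + 2x^2 = (1)·(x^3 + x^2 + x + 2) + (x^2 + 2x + 1). Hence a·b ≡ x^2 + 2x + 1 (mod f). (F_3[x]/(f) is a field with 3^3 = 27 elements since f is irreducible of degree 3.)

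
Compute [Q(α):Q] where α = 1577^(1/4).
[Q(α):Q] = 4

α is a root of x^4 - 1577. By Eisenstein's criterion at the prime p = 19 (which divides the constant term 1577 but p^2 = 361 does not, since 1577 is squarefree), x^4 - 1577 is irreducible over Q. Hence [Q(α):Q] = 4.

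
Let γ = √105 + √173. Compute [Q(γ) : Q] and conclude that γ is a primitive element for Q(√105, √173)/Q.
[Q(γ) : Q] = 4 (equivalently, Q(γ) = Q(√105, √173))

Obviously Q(γ) ⊆ Q(√105, √173), and [Q(√105, √173):Q] = 4 (since 105, 173 are distinct squarefree integers > 1 with 18165 not a perfect square). To show equality we compute the minimal polynomial of γ. From γ = √105 + √173: γ^2 = 105 + 2√(18165) + 173 = 278 + 2√(18165), so γ^2 - 278 = 2√(18165); squaring, (γ^2 - 278)^2 = 4·18165, i.e. γ^4 - 556γ^2 + 77284 - 72660 = 0, i.e. γ^4 - 556γ^2 + 4624 = 0. So γ is a root of x^4 - 556x^2 + 4624. This polynomial is irreducible over Q: it has no rational root (each ±√105 ± √173 is irrational), and any factorization into two quadratics over Q would force √(18165) ∈ Q (pairing opposite roots) or √105, √173 ∈ Q (other pairings), all impossible. Hence [Q(γ):Q] = 4 = [Q(√105, √173):Q], so Q(γ) = Q(√105, √173).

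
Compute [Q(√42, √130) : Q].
[Q(√42, √130) : Q] = 4

[Q(√42):Q] = 2 (min poly x^2 - 42, irreducible since 42 is squarefree > 1). For the top step, suppose √130 ∈ Q(√42), say √130 = c + d√42 with c, d ∈ Q. Squaring: 130 = c^2 + 42d^2 + 2cd√42. Since √42 ∉ Q this forces 2cd = 0. If d = 0 then √130 = c ∈ Q, contradicting 130 squarefree > 1. If c = 0 then 130 = 42d^2, so 42·130 = (42d)^2 is a perfect square in Q — but 42·130 = 5460 is not a perfect square (since 42 and 130 are distinct squarefree integers). Contradiction. Hence √130 ∉ Q(√42), so x^2 - 130 stays irreducible over Q(√42) and [Q(√42, √130) : Q(√42)] = 2. By the tower law, [Q(√42, √130) : Q] = 2 · 2 = 4.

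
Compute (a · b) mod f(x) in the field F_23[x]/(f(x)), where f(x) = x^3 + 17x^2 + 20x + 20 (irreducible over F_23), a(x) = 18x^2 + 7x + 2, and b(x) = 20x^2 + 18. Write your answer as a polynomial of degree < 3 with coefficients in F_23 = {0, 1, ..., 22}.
a · b ≡ 18x^2 + 10x + 13 (mod f(x))

Multiply in F_23[x]: a(x)·b(x) = (18x^2 + 7x + 2)·(20x^2 + 18) = 15x^4 + 2x^3 + 19x^2 + 11x + 13. This has degree ≥ 3, so divide by f(x) over F_23: 15x^4 + 2x^3 + 19x^2 + 11x + 13 = (15x)·(x^3 + 17x^2 + 20x + 20) + (18x^2 + 10x + 13). Hence a·b ≡ 18x^2 + 10x + 13 (mod f). (F_23[x]/(f) is a field with 23^3 = 12167 elements since f is irreducible of degree 3.)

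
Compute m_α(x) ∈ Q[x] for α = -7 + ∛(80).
m_α(x) = x^3 + 21x^2 + 147x + 263

Set β = α + 7 = ∛(80), so β^3 = 80. Then (α + 7)^3 - 80 = 0, i.e. α is a root of g(x) = (x + 7)^3 - 80 = x^3 + 21x^2 + 147x + 263. Since g(x) = h(x + 7) where h(x) = x^3 - 80, and h is irreducible over Q (because 80 is not a perfect cube, so h has no rational root, and a monic cubic with no rational root is irreducible), g is also irreducible (irreducibility is preserved under the substitution x → x + 7). Hence m_α(x) = x^3 + 21x^2 + 147x + 263.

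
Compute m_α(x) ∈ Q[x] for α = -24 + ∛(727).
m_α(x) = x^3 + 72x^2 + 1728x + 13097

Set β = α + 24 = ∛(727), so β^3 = 727. Then (α + 24)^3 - 727 = 0, i.e. α is a root of g(x) = (x + 24)^3 - 727 = x^3 + 72x^2 + 1728x + 13097. Since g(x) = h(x + 24) where h(x) = x^3 - 727, and h is irreducible over Q (because 727 is not a perfect cube, so h has no rational root, and a monic cubic with no rational root is irreducible), g is also irreducible (irreducibility is preserved under the substitution x → x + 24). Hence m_α(x) = x^3 + 72x^2 + 1728x + 13097.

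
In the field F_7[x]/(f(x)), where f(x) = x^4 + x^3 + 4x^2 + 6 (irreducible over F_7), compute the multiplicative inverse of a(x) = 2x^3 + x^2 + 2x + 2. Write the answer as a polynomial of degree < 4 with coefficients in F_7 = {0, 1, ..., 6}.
a(x)^(-1) ≡ 6x^3 + x^2 + 3x + 6 (mod f(x))

Since f is irreducible over F_7, F_7[x]/(f) is a field and a(x) ≠ 0 has an inverse. Apply the extended Euclidean algorithm to f(x) and a(x) in F_7[x]: f(x) = (4x + 2)·a(x) + (x^2 + 2x + 2);  a(x) = (2x + 4)·(x^2 + 2x + 2) + (4x + 1);  (x^2 + 2x + 2) = (2x)·(4x + 1) + (2). The last nonzero remainder is the constant 2 = gcd(f, a) in F_7. Back-substituting through the division chain expresses 2 = s(x)·a(x) + t(x)·f(x) with s(x) ≡ 5x^3 + 2x^2 + 6x + 5 (mod f), so (5x^3 + 2x^2 + 6x + 5)·a(x) ≡ 2 (mod f). Multiplying by 2^(-1) ≡ 4 in F_7 gives a(x)^(-1) ≡ 4·(5x^3 + 2x^2 + 6x + 5) ≡ 6x^3 + x^2 + 3x + 6 (mod f). Check: (2x^3 + x^2 + 2x + 2)·(6x^3 + x^2 + 3x + 6) = 5x^6 + x^5 + 5x^4 + x^3 + 4x + 5 ≡ 1 (mod x^4 + x^3 + 4x^2 + 6).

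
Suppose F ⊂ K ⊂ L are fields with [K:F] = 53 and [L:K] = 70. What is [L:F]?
[L:F] = 3710

The tower law says that for any tower of field extensions F ⊂ K ⊂ L with finite degrees, [L:F] = [L:K] · [K:F]. Here this gives [L:F] = 70 · 53 = 3710.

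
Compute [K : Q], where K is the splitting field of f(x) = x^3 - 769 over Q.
[K : Q] = 6

The roots of x^3 - 769 are ∛769, ω∛769, ω^2∛769 where ω = e^(2πi/3) is a primitive cube root of unity, so K = Q(∛769, ω). Now [Q(∛769):Q] = 3 (since 769 is not a perfect cube, x^3 - 769 is irreducible) and [Q(ω):Q] = 2. Both 2 and 3 divide [K:Q], and [K:Q] ≤ 3·2 = 6, so [K:Q] = 6. (Equivalently: Q(∛769) ⊂ R but ω ∉ R, so [K : Q(∛769)] = 2.)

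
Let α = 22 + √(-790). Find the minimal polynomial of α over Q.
m_α(x) = x^2 - 44x + 1274

From α - 22 = √(-790), squaring gives (α - 22)^2 = -790, i.e. α^2 - 44α + 484 = -790, so α^2 - 44α + 1274 = 0. The discriminant of x^2 - 44x + 1274 is (-44)^2 - 4·(1274) = 1936 - 5096 = -3160, and 4·(-790) is not a perfect square in Q since -790 is squarefree and ≠ 1. Hence x^2 - 44x + 1274 is irreducible over Q and is the minimal polynomial of α.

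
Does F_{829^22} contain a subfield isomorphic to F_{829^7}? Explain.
No: F_{829^7} is not a subfield of F_{829^22}

F_{p^m} embeds in F_{p^n} iff m | n. Here 7 ∤ 22 (since 22 = 3·7 + 1 with remainder 1 ≠ 0), so F_{829^7} is not a subfield of F_{829^22}. Equivalently: if it were, the tower law would give 7 = [F_{829^7}:F_829] dividing [F_{829^22}:F_829] = 22, contradiction.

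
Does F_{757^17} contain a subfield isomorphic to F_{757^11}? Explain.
No: F_{757^11} is not a subfield of F_{757^17}

F_{p^m} embeds in F_{p^n} iff m | n. Here 11 ∤ 17 (since 17 = 1·11 + 6 with remainder 6 ≠ 0), so F_{757^11} is not a subfield of F_{757^17}. Equivalently: if it were, the tower law would give 11 = [F_{757^11}:F_757] dividing [F_{757^17}:F_757] = 17, contradiction.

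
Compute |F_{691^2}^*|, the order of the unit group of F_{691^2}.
|F_{691^2}^*| = 477480

F_{691^2} has 691^2 = 477481 elements; its multiplicative group consists of all nonzero elements, so |F_{691^2}^*| = 477481 - 1 = 477480. (It is cyclic since any finite subgroup of the multiplicative group of a field is cyclic.)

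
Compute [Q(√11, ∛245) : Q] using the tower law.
[Q(√11, ∛245) : Q] = 6

Let L = Q(√11, ∛245). Since Q(√11) ⊂ L and [Q(√11):Q] = 2, the tower law gives 2 | [L:Q]. Likewise Q(∛245) ⊂ L with [Q(∛245):Q] = 3 (because 245 is not a perfect cube), so 3 | [L:Q]. As gcd(2,3) = 1, [L:Q] is divisible by 6. Conversely L is generated over Q by √11 and ∛245, so [L:Q] ≤ 2·3 = 6. Therefore [Q(√11, ∛245) : Q] = 6.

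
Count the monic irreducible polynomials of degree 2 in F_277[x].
There are 38226 monic irreducible polynomials of degree 2 over F_277

Each element of F_{277^2} that lies in no proper subfield is a root of exactly one monic irreducible of degree 2 over F_277, and each such polynomial has 2 distinct roots in F_{277^2}. By Möbius inversion the count is N_277(2) = (1/2) Σ_{d|2} μ(2/d) · 277^d = (1/2)(μ(2)·277^1 + μ(1)·277^2) = 76452/2 = 38226.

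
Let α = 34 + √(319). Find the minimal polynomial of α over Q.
m_α(x) = x^2 - 68x + 837

From α - 34 = √(319), squaring gives (α - 34)^2 = 319, i.e. α^2 - 68α + 1156 = 319, so α^2 - 68α + 837 = 0. The discriminant of x^2 - 68x + 837 is (-68)^2 - 4·(837) = 4624 - 3348 = 1276, and 4·(319) is not a perfect square in Q since 319 is squarefree and ≠ 1. Hence x^2 - 68x + 837 is irreducible over Q and is the minimal polynomial of α.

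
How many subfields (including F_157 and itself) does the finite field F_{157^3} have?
F_{157^3} has 2 subfields

The subfields of F_{p^n} are exactly the fields F_{p^d} for d | n (each is the fixed field of the unique index-d subgroup of Gal(F_{p^n}/F_p) ≅ Z/nZ). The divisors of n = 3 are {1, 3}, giving 2 subfields: F_{157^1}, F_{157^3}.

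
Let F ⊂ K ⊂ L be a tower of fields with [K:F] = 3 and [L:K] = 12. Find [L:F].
[L:F] = 36

The tower law says that for any tower of field extensions F ⊂ K ⊂ L with finite degrees, [L:F] = [L:K] · [K:F]. Here this gives [L:F] = 12 · 3 = 36.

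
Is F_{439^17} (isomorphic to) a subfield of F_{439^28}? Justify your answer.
No: F_{439^17} is not a subfield of F_{439^28}

F_{p^m} embeds in F_{p^n} iff m | n. Here 17 ∤ 28 (since 28 = 1·17 + 11 with remainder 11 ≠ 0), so F_{439^17} is not a subfield of F_{439^28}. Equivalently: if it were, the tower law would give 17 = [F_{439^17}:F_439] dividing [F_{439^28}:F_439] = 28, contradiction.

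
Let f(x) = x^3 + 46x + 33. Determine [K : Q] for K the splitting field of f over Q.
[K : Q] = 6

By the rational root test, any rational root of the monic integer polynomial f(x) = x^3 + 46x + 33 must be an integer dividing the constant term 33, i.e. one of ±{1, 3, 11, 33}. Evaluating: f(1) = 80, f(-1) = -14, f(3) = 198, f(-3) = -132, f(11) = 1870, f(-11) = -1804, f(33) = 37488, f(-33) = -37422; none is 0, so f has no rational root and is therefore irreducible over Q (a cubic with no linear factor over a field is irreducible). For an irreducible cubic, the Galois group is A_3 or S_3 according as the discriminant disc(f) = -4a^3 - 27b^2 = -4·(46)^3 - 27·(33)^2 = -418747 is or is not a square in Q. Here disc(f) = -418747 is not a perfect square in Q, so the Galois group of f over Q is not contained in A_3 and must be all of S_3. The splitting field has degree |S_3| = 6 over Q, so [K : Q] = 6.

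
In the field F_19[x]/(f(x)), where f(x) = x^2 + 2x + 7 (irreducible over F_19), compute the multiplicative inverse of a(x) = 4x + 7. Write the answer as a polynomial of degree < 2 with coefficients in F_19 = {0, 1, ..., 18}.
a(x)^(-1) ≡ 11x + 17 (mod f(x))

Since f is irreducible over F_19, F_19[x]/(f) is a field and a(x) ≠ 0 has an inverse. Apply the extended Euclidean algorithm to f(x) and a(x) in F_19[x]: f(x) = (5x + 6)·a(x) + (3). The last nonzero remainder is the constant 3 = gcd(f, a) in F_19. Back-substituting through the division chain expresses 3 = s(x)·a(x) + t(x)·f(x) with s(x) ≡ 14x + 13 (mod f), so (14x + 13)·a(x) ≡ 3 (mod f). Multiplying by 3^(-1) ≡ 13 in F_19 gives a(x)^(-1) ≡ 13·(14x + 13) ≡ 11x + 17 (mod f). Check: (4x + 7)·(11x + 17) = 6x^2 + 12x + 5 ≡ 1 (mod x^2 + 2x + 7).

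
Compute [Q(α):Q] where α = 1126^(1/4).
[Q(α):Q] = 4

α is a root of x^4 - 1126. By Eisenstein's criterion at the prime p = 2 (which divides the constant term 1126 but p^2 = 4 does not, since 1126 is squarefree), x^4 - 1126 is irreducible over Q. Hence [Q(α):Q] = 4.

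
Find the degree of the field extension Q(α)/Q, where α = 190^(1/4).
[Q(α):Q] = 4

α is a root of x^4 - 190. By Eisenstein's criterion at the prime p = 2 (which divides the constant term 190 but p^2 = 4 does not, since 190 is squarefree), x^4 - 190 is irreducible over Q. Hence [Q(α):Q] = 4.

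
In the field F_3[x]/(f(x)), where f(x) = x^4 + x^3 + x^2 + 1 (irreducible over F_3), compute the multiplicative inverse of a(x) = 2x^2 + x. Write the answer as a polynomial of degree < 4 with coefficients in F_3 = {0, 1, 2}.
a(x)^(-1) ≡ x^2 + 2x (mod f(x))

Since f is irreducible over F_3, F_3[x]/(f) is a field and a(x) ≠ 0 has an inverse. Apply the extended Euclidean algorithm to f(x) and a(x) in F_3[x]: f(x) = (2x^2 + x)·a(x) + (1). The last nonzero remainder is the constant 1 = gcd(f, a) in F_3. Back-substituting through the division chain expresses 1 = s(x)·a(x) + t(x)·f(x) with s(x) ≡ x^2 + 2x (mod f), so a(x)^(-1) ≡ s(x) = x^2 + 2x (mod f). Check: (2x^2 + x)·(x^2 + 2x) = 2x^4 + 2x^3 + 2x^2 ≡ 1 (mod x^4 + x^3 + x^2 + 1).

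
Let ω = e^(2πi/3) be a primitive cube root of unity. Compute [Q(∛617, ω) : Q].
[Q(∛617, ω) : Q] = 6

[Q(∛617):Q] = 3 (min poly x^3 - 617, irreducible since 617 is not a perfect cube). [Q(ω):Q] = 2 (min poly x^2 + x + 1). Since Q(∛617) ⊂ R and ω ∉ R, we have ω ∉ Q(∛617), so x^2 + x + 1 remains irreducible over Q(∛617) and [Q(∛617, ω) : Q(∛617)] = 2. By the tower law, [Q(∛617, ω) : Q] = 3 · 2 = 6. (In fact Q(∛617, ω) is the splitting field of x^3 - 617 over Q.)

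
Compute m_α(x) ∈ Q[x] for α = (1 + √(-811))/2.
m_α(x) = x^2 - x + 203

From 2α - 1 = √(-811), squaring gives (2α - 1)^2 = -811, i.e. 4α^2 - 4α + 1 = -811, so α^2 - α + (1 + 811)/4 = 0. Since -811 ≡ 1 (mod 4), (1 + 811)/4 = 203 ∈ Z. The polynomial x^2 - x + 203 has discriminant 1 - 4·(203) = -811, which is not a perfect square in Q (d = -811 is squarefree and ≠ 1), so x^2 - x + 203 is irreducible over Q. It is the minimal polynomial of α.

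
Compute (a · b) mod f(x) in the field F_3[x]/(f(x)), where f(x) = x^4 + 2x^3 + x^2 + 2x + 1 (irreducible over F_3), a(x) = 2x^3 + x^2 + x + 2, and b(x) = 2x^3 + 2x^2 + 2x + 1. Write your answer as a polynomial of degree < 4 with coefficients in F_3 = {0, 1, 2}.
a · b ≡ 2x^2 (mod f(x))

Multiply in F_3[x]: a(x)·b(x) = (2x^3 + x^2 + x + 2)·(2x^3 + 2x^2 + 2x + 1) = x^6 + 2x^4 + x^3 + x^2 + 2x + 2. This has degree ≥ 4, so divide by f(x) over F_3: x^6 + 2x^4 + x^3 + x^2 + 2x + 2 = (x^2 + x + 2)·(x^4 + 2x^3 + x^2 + 2x + 1) + (2x^2). Hence a·b ≡ 2x^2 (mod f). (F_3[x]/(f) is a field with 3^4 = 81 elements since f is irreducible of degree 4.)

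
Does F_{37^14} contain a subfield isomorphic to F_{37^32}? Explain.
No: F_{37^32} is not a subfield of F_{37^14}

F_{p^m} embeds in F_{p^n} iff m | n. Here 32 ∤ 14 (since 14 = 0·32 + 14 with remainder 14 ≠ 0), so F_{37^32} is not a subfield of F_{37^14}. Equivalently: if it were, the tower law would give 32 = [F_{37^32}:F_37] dividing [F_{37^14}:F_37] = 14, contradiction.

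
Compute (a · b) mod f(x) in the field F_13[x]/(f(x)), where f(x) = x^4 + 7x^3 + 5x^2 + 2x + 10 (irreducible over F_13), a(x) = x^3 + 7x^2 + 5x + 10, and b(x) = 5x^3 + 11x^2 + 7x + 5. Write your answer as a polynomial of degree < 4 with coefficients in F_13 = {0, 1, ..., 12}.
a · b ≡ 6x^3 + 8x^2 + 10x + 6 (mod f(x))

Multiply in F_13[x]: a(x)·b(x) = (x^3 + 7x^2 + 5x + 10)·(5x^3 + 11x^2 + 7x + 5) = 5x^6 + 7x^5 + 5x^4 + 3x^3 + 11x^2 + 4x + 11. This has degree ≥ 4, so divide by f(x) over F_13: 5x^6 + 7x^5 + 5x^4 + 3x^3 + 11x^2 + 4x + 11 = (5x^2 + 11x + 7)·(x^4 + 7x^3 + 5x^2 + 2x + 10) + (6x^3 + 8x^2 + 10x + 6). Hence a·b ≡ 6x^3 + 8x^2 + 10x + 6 (mod f). (F_13[x]/(f) is a field with 13^4 = 28561 elements since f is irreducible of degree 4.)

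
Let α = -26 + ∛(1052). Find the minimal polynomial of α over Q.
m_α(x) = x^3 + 78x^2 + 2028x + 16524

Set β = α + 26 = ∛(1052), so β^3 = 1052. Then (α + 26)^3 - 1052 = 0, i.e. α is a root of g(x) = (x + 26)^3 - 1052 = x^3 + 78x^2 + 2028x + 16524. Since g(x) = h(x + 26) where h(x) = x^3 - 1052, and h is irreducible over Q (because 1052 is not a perfect cube, so h has no rational root, and a monic cubic with no rational root is irreducible), g is also irreducible (irreducibility is preserved under the substitution x → x + 26). Hence m_α(x) = x^3 + 78x^2 + 2028x + 16524.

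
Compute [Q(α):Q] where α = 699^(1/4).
[Q(α):Q] = 4

α is a root of x^4 - 699. By Eisenstein's criterion at the prime p = 3 (which divides the constant term 699 but p^2 = 9 does not, since 699 is squarefree), x^4 - 699 is irreducible over Q. Hence [Q(α):Q] = 4.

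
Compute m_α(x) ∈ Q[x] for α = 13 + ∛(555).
m_α(x) = x^3 - 39x^2 + 507x - 2752

Set β = α - 13 = ∛(555), so β^3 = 555. Then (α - 13)^3 - 555 = 0, i.e. α is a root of g(x) = (x - 13)^3 - 555 = x^3 - 39x^2 + 507x - 2752. Since g(x) = h(x - 13) where h(x) = x^3 - 555, and h is irreducible over Q (because 555 is not a perfect cube, so h has no rational root, and a monic cubic with no rational root is irreducible), g is also irreducible (irreducibility is preserved under the substitution x → x - 13). Hence m_α(x) = x^3 - 39x^2 + 507x - 2752.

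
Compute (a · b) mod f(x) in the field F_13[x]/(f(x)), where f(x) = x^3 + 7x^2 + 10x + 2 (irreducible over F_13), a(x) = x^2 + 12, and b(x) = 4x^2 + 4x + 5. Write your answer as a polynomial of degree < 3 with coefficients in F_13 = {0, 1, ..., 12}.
a · b ≡ 12x^2 + 7x + 4 (mod f(x))

Multiply in F_13[x]: a(x)·b(x) = (x^2 + 12)·(4x^2 + 4x + 5) = 4x^4 + 4x^3 + x^2 + 9x + 8. This has degree ≥ 3, so divide by f(x) over F_13: 4x^4 + 4x^3 + x^2 + 9x + 8 = (4x + 2)·(x^3 + 7x^2 + 10x + 2) + (12x^2 + 7x + 4). Hence a·b ≡ 12x^2 + 7x + 4 (mod f). (F_13[x]/(f) is a field with 13^3 = 2197 elements since f is irreducible of degree 3.)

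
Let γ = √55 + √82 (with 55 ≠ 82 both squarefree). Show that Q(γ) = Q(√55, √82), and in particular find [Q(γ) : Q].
[Q(γ) : Q] = 4 (equivalently, Q(γ) = Q(√55, √82))

Obviously Q(γ) ⊆ Q(√55, √82), and [Q(√55, √82):Q] = 4 (since 55, 82 are distinct squarefree integers > 1 with 4510 not a perfect square). To show equality we compute the minimal polynomial of γ. From γ = √55 + √82: γ^2 = 55 + 2√(4510) + 82 = 137 + 2√(4510), so γ^2 - 137 = 2√(4510); squaring, (γ^2 - 137)^2 = 4·4510, i.e. γ^4 - 274γ^2 + 18769 - 18040 = 0, i.e. γ^4 - 274γ^2 + 729 = 0. So γ is a root of x^4 - 274x^2 + 729. This polynomial is irreducible over Q: it has no rational root (each ±√55 ± √82 is irrational), and any factorization into two quadratics over Q would force √(4510) ∈ Q (pairing opposite roots) or √55, √82 ∈ Q (other pairings), all impossible. Hence [Q(γ):Q] = 4 = [Q(√55, √82):Q], so Q(γ) = Q(√55, √82).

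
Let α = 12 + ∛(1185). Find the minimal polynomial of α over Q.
m_α(x) = x^3 - 36x^2 + 432x - 2913

Set β = α - 12 = ∛(1185), so β^3 = 1185. Then (α - 12)^3 - 1185 = 0, i.e. α is a root of g(x) = (x - 12)^3 - 1185 = x^3 - 36x^2 + 432x - 2913. Since g(x) = h(x - 12) where h(x) = x^3 - 1185, and h is irreducible over Q (because 1185 is not a perfect cube, so h has no rational root, and a monic cubic with no rational root is irreducible), g is also irreducible (irreducibility is preserved under the substitution x → x - 12). Hence m_α(x) = x^3 - 36x^2 + 432x - 2913.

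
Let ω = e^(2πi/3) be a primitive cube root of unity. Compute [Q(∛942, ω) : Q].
[Q(∛942, ω) : Q] = 6

[Q(∛942):Q] = 3 (min poly x^3 - 942, irreducible since 942 is not a perfect cube). [Q(ω):Q] = 2 (min poly x^2 + x + 1). Since Q(∛942) ⊂ R and ω ∉ R, we have ω ∉ Q(∛942), so x^2 + x + 1 remains irreducible over Q(∛942) and [Q(∛942, ω) : Q(∛942)] = 2. By the tower law, [Q(∛942, ω) : Q] = 3 · 2 = 6. (In fact Q(∛942, ω) is the splitting field of x^3 - 942 over Q.)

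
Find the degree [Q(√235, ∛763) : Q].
[Q(√235, ∛763) : Q] = 6

Let L = Q(√235, ∛763). Since Q(√235) ⊂ L and [Q(√235):Q] = 2, the tower law gives 2 | [L:Q]. Likewise Q(∛763) ⊂ L with [Q(∛763):Q] = 3 (because 763 is not a perfect cube), so 3 | [L:Q]. As gcd(2,3) = 1, [L:Q] is divisible by 6. Conversely L is generated over Q by √235 and ∛763, so [L:Q] ≤ 2·3 = 6. Therefore [Q(√235, ∛763) : Q] = 6.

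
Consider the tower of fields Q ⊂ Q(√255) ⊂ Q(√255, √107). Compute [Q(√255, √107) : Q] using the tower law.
[Q(√255, √107) : Q] = 4

[Q(√255):Q] = 2 (min poly x^2 - 255, irreducible since 255 is squarefree > 1). For the top step, suppose √107 ∈ Q(√255), say √107 = c + d√255 with c, d ∈ Q. Squaring: 107 = c^2 + 255d^2 + 2cd√255. Since √255 ∉ Q this forces 2cd = 0. If d = 0 then √107 = c ∈ Q, contradicting 107 squarefree > 1. If c = 0 then 107 = 255d^2, so 255·107 = (255d)^2 is a perfect square in Q — but 255·107 = 27285 is not a perfect square (since 255 and 107 are distinct squarefree integers). Contradiction. Hence √107 ∉ Q(√255), so x^2 - 107 stays irreducible over Q(√255) and [Q(√255, √107) : Q(√255)] = 2. By the tower law, [Q(√255, √107) : Q] = 2 · 2 = 4.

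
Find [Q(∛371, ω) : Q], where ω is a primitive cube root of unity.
[Q(∛371, ω) : Q] = 6

[Q(∛371):Q] = 3 (min poly x^3 - 371, irreducible since 371 is not a perfect cube). [Q(ω):Q] = 2 (min poly x^2 + x + 1). Since Q(∛371) ⊂ R and ω ∉ R, we have ω ∉ Q(∛371), so x^2 + x + 1 remains irreducible over Q(∛371) and [Q(∛371, ω) : Q(∛371)] = 2. By the tower law, [Q(∛371, ω) : Q] = 3 · 2 = 6. (In fact Q(∛371, ω) is the splitting field of x^3 - 371 over Q.)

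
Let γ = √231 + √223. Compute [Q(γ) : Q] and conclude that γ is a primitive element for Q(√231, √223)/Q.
[Q(γ) : Q] = 4 (equivalently, Q(γ) = Q(√231, √223))

Obviously Q(γ) ⊆ Q(√231, √223), and [Q(√231, √223):Q] = 4 (since 231, 223 are distinct squarefree integers > 1 with 51513 not a perfect square). To show equality we compute the minimal polynomial of γ. From γ = √231 + √223: γ^2 = 231 + 2√(51513) + 223 = 454 + 2√(51513), so γ^2 - 454 = 2√(51513); squaring, (γ^2 - 454)^2 = 4·51513, i.e. γ^4 - 908γ^2 + 206116 - 206052 = 0, i.e. γ^4 - 908γ^2 + 64 = 0. So γ is a root of x^4 - 908x^2 + 64. This polynomial is irreducible over Q: it has no rational root (each ±√231 ± √223 is irrational), and any factorization into two quadratics over Q would force √(51513) ∈ Q (pairing opposite roots) or √231, √223 ∈ Q (other pairings), all impossible. Hence [Q(γ):Q] = 4 = [Q(√231, √223):Q], so Q(γ) = Q(√231, √223).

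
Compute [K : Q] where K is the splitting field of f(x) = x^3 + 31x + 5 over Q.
[K : Q] = 6

By the rational root test, any rational root of the monic integer polynomial f(x) = x^3 + 31x + 5 must be an integer dividing the constant term 5, i.e. one of ±{1, 5}. Evaluating: f(1) = 37, f(-1) = -27, f(5) = 285, f(-5) = -275; none is 0, so f has no rational root and is therefore irreducible over Q (a cubic with no linear factor over a field is irreducible). For an irreducible cubic, the Galois group is A_3 or S_3 according as the discriminant disc(f) = -4a^3 - 27b^2 = -4·(31)^3 - 27·(5)^2 = -119839 is or is not a square in Q. Here disc(f) = -119839 is not a perfect square in Q, so the Galois group of f over Q is not contained in A_3 and must be all of S_3. The splitting field has degree |S_3| = 6 over Q, so [K : Q] = 6.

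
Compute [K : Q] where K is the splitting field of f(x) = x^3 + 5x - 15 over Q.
[K : Q] = 6

By the rational root test, any rational root of the monic integer polynomial f(x) = x^3 + 5x - 15 must be an integer dividing the constant term -15, i.e. one of ±{1, 3, 5, 15}. Evaluating: f(1) = -9, f(-1) = -21, f(3) = 27, f(-3) = -57, f(5) = 135, f(-5) = -165, f(15) = 3435, f(-15) = -3465; none is 0, so f has no rational root and is therefore irreducible over Q (a cubic with no linear factor over a field is irreducible). For an irreducible cubic, the Galois group is A_3 or S_3 according as the discriminant disc(f) = -4a^3 - 27b^2 = -4·(5)^3 - 27·(-15)^2 = -6575 is or is not a square in Q. Here disc(f) = -6575 is not a perfect square in Q, so the Galois group of f over Q is not contained in A_3 and must be all of S_3. The splitting field has degree |S_3| = 6 over Q, so [K : Q] = 6.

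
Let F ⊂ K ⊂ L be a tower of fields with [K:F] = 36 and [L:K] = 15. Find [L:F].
[L:F] = 540

The tower law says that for any tower of field extensions F ⊂ K ⊂ L with finite degrees, [L:F] = [L:K] · [K:F]. Here this gives [L:F] = 15 · 36 = 540.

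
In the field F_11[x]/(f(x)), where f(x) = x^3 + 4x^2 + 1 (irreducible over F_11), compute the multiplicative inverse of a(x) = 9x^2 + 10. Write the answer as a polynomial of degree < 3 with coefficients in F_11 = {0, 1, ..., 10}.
a(x)^(-1) ≡ 10x^2 + 9x + 3 (mod f(x))

Since f is irreducible over F_11, F_11[x]/(f) is a field and a(x) ≠ 0 has an inverse. Apply the extended Euclidean algorithm to f(x) and a(x) in F_11[x]: f(x) = (5x + 9)·a(x) + (5x + 10);  a(x) = (4x + 3)·(5x + 10) + (2). The last nonzero remainder is the constant 2 = gcd(f, a) in F_11. Back-substituting through the division chain expresses 2 = s(x)·a(x) + t(x)·f(x) with s(x) ≡ 9x^2 + 7x + 6 (mod f), so (9x^2 + 7x + 6)·a(x) ≡ 2 (mod f). Multiplying by 2^(-1) ≡ 6 in F_11 gives a(x)^(-1) ≡ 6·(9x^2 + 7x + 6) ≡ 10x^2 + 9x + 3 (mod f). Check: (9x^2 + 10)·(10x^2 + 9x + 3) = 2x^4 + 4x^3 + 6x^2 + 2x + 8 ≡ 1 (mod x^3 + 4x^2 + 1).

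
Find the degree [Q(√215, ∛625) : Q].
[Q(√215, ∛625) : Q] = 6

Let L = Q(√215, ∛625). Since Q(√215) ⊂ L and [Q(√215):Q] = 2, the tower law gives 2 | [L:Q]. Likewise Q(∛625) ⊂ L with [Q(∛625):Q] = 3 (because 625 is not a perfect cube), so 3 | [L:Q]. As gcd(2,3) = 1, [L:Q] is divisible by 6. Conversely L is generated over Q by √215 and ∛625, so [L:Q] ≤ 2·3 = 6. Therefore [Q(√215, ∛625) : Q] = 6.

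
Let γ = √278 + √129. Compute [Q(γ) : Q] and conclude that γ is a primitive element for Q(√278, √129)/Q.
[Q(γ) : Q] = 4 (equivalently, Q(γ) = Q(√278, √129))

Obviously Q(γ) ⊆ Q(√278, √129), and [Q(√278, √129):Q] = 4 (since 278, 129 are distinct squarefree integers > 1 with 35862 not a perfect square). To show equality we compute the minimal polynomial of γ. From γ = √278 + √129: γ^2 = 278 + 2√(35862) + 129 = 407 + 2√(35862), so γ^2 - 407 = 2√(35862); squaring, (γ^2 - 407)^2 = 4·35862, i.e. γ^4 - 814γ^2 + 165649 - 143448 = 0, i.e. γ^4 - 814γ^2 + 22201 = 0. So γ is a root of x^4 - 814x^2 + 22201. This polynomial is irreducible over Q: it has no rational root (each ±√278 ± √129 is irrational), and any factorization into two quadratics over Q would force √(35862) ∈ Q (pairing opposite roots) or √278, √129 ∈ Q (other pairings), all impossible. Hence [Q(γ):Q] = 4 = [Q(√278, √129):Q], so Q(γ) = Q(√278, √129).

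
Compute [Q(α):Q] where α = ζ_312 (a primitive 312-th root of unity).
[Q(α):Q] = 96

The minimal polynomial of ζ_312 over Q is the 312-th cyclotomic polynomial Φ_312(x), which is irreducible over Q and has degree φ(312) = 96. Hence [Q(α):Q] = φ(312) = 96.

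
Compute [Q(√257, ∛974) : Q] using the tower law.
[Q(√257, ∛974) : Q] = 6

Let L = Q(√257, ∛974). Since Q(√257) ⊂ L and [Q(√257):Q] = 2, the tower law gives 2 | [L:Q]. Likewise Q(∛974) ⊂ L with [Q(∛974):Q] = 3 (because 974 is not a perfect cube), so 3 | [L:Q]. As gcd(2,3) = 1, [L:Q] is divisible by 6. Conversely L is generated over Q by √257 and ∛974, so [L:Q] ≤ 2·3 = 6. Therefore [Q(√257, ∛974) : Q] = 6.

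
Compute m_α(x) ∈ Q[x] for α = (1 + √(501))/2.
m_α(x) = x^2 - x - 125

From 2α - 1 = √(501), squaring gives (2α - 1)^2 = 501, i.e. 4α^2 - 4α + 1 = 501, so α^2 - α + (1 - 501)/4 = 0. Since 501 ≡ 1 (mod 4), (1 - 501)/4 = -125 ∈ Z. The polynomial x^2 - x - 125 has discriminant 1 - 4·(-125) = 501, which is not a perfect square in Q (d = 501 is squarefree and ≠ 1), so x^2 - x - 125 is irreducible over Q. It is the minimal polynomial of α.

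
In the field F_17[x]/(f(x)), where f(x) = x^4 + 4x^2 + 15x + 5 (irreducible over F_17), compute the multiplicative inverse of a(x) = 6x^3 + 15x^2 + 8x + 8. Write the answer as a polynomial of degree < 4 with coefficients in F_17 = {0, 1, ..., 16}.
a(x)^(-1) ≡ 8x^3 + x^2 + 8x + 2 (mod f(x))

Since f is irreducible over F_17, F_17[x]/(f) is a field and a(x) ≠ 0 has an inverse. Apply the extended Euclidean algorithm to f(x) and a(x) in F_17[x]: f(x) = (3x + 1)·a(x) + (16x^2 + 14);  a(x) = (11x + 2)·(16x^2 + 14) + (7x + 14);  (16x^2 + 14) = (12x + 10)·(7x + 14) + (10). The last nonzero remainder is the constant 10 = gcd(f, a) in F_17. Back-substituting through the division chain expresses 10 = s(x)·a(x) + t(x)·f(x) with s(x) ≡ 12x^3 + 10x^2 + 12x + 3 (mod f), so (12x^3 + 10x^2 + 12x + 3)·a(x) ≡ 10 (mod f). Multiplying by 10^(-1) ≡ 12 in F_17 gives a(x)^(-1) ≡ 12·(12x^3 + 10x^2 + 12x + 3) ≡ 8x^3 + x^2 + 8x + 2 (mod f). Check: (6x^3 + 15x^2 + 8x + 8)·(8x^3 + x^2 + 8x + 2) = 14x^6 + 7x^5 + 8x^4 + 12x + 16 ≡ 1 (mod x^4 + 4x^2 + 15x + 5).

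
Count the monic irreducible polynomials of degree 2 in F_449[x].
There are 100576 monic irreducible polynomials of degree 2 over F_449

Each element of F_{449^2} that lies in no proper subfield is a root of exactly one monic irreducible of degree 2 over F_449, and each such polynomial has 2 distinct roots in F_{449^2}. By Möbius inversion the count is N_449(2) = (1/2) Σ_{d|2} μ(2/d) · 449^d = (1/2)(μ(2)·449^1 + μ(1)·449^2) = 201152/2 = 100576.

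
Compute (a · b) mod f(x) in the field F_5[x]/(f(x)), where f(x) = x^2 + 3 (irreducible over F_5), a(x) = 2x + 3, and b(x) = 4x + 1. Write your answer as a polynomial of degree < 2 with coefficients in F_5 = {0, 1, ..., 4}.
a · b ≡ 4x + 4 (mod f(x))

Multiply in F_5[x]: a(x)·b(x) = (2x + 3)·(4x + 1) = 3x^2 + 4x + 3. This has degree ≥ 2, so divide by f(x) over F_5: 3x^2 + 4x + 3 = (3)·(x^2 + 3) + (4x + 4). Hence a·b ≡ 4x + 4 (mod f). (F_5[x]/(f) is a field with 5^2 = 25 elements since f is irreducible of degree 2.)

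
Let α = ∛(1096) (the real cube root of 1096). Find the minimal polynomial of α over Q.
m_α(x) = x^3 - 1096

α satisfies α^3 = 1096, so x^3 - 1096 annihilates α. By the rational root test, a rational root p/q (in lowest terms) of x^3 - 1096 would satisfy p^3 = 1096 q^3, forcing q = 1 and p^3 = 1096; but 1096 is not a perfect cube, contradiction. A monic cubic over Q with no rational root is irreducible (any nontrivial factorization would include a linear factor). Hence x^3 - 1096 is the minimal polynomial of α, and in particular [Q(α):Q] = 3.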